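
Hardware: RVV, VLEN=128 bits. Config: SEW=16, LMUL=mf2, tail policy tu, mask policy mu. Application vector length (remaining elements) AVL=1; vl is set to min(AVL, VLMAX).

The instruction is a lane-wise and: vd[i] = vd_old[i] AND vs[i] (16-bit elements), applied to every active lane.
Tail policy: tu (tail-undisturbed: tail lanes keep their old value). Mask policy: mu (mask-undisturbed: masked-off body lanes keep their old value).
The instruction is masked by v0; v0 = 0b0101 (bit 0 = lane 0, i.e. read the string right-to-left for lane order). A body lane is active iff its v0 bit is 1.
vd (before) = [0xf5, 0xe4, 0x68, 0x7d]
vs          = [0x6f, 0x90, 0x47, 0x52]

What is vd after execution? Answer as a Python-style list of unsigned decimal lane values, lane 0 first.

lanes per group: 128·1/2/16 = 4
vl = min(AVL, VLMAX) = min(1, 4) = 1
  i=0: and(0xf5,0x6f) → 101
  i=1: tail/keep → 228
  i=2: tail/keep → 104
  i=3: tail/keep → 125

vd = [101, 228, 104, 125]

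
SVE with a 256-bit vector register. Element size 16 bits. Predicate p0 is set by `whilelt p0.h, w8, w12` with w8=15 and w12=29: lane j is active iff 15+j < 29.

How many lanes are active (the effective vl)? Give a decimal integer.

vl = 14

register lanes = 256/16 = 16
p0[j] = (15+j < 29); true for j=0..13 → 14 lanes set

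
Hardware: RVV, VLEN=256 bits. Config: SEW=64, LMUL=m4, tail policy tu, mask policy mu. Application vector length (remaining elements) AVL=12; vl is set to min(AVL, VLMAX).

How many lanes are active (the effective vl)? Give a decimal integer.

VLMAX = VLEN×LMUL/SEW = 256×4/64 = 16
vl = min(AVL, VLMAX) = min(12, 16) = 12

vl = 12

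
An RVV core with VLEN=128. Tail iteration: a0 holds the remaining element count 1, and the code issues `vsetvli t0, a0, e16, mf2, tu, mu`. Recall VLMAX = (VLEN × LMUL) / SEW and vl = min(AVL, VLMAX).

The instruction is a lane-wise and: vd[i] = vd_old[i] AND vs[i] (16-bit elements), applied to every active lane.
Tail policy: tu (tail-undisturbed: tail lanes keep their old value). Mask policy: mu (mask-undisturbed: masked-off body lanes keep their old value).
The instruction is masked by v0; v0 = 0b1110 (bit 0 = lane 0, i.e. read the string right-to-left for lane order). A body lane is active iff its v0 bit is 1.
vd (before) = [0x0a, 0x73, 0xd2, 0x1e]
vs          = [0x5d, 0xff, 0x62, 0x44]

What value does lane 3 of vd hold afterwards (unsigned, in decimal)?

lanes per group: 128·1/2/16 = 4
vl ← min(1, 4) = 1
[0] mask-off/keep = 0x0a
[1] tail/keep = 0x73
[2] tail/keep = 0xd2
[3] tail/keep = 0x1e

vd[3] = 30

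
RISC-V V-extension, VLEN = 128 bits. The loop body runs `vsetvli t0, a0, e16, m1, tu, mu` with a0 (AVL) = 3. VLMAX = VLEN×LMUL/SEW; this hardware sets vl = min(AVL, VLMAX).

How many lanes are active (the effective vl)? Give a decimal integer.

VLMAX = VLEN×LMUL/SEW = 128×1/16 = 8
vl ← min(3, 8) = 3

vl = 3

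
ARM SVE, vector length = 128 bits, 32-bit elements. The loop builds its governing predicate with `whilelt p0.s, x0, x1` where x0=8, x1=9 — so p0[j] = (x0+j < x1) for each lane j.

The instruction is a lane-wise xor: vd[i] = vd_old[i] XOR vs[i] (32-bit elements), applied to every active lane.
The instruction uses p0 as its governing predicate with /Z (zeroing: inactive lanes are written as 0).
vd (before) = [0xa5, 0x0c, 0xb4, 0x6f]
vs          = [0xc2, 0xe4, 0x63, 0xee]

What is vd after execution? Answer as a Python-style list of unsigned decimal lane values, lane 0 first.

vd = [103, 0, 0, 0]

register lanes = 128/32 = 4
active while 8+j < 9, i.e. j ∈ [0,1) capped at 4 ⇒ 1
lane  0: xor(0xa5,0xc2) ⇒ 0x67
lane  1: tail/zero ⇒ 0x00
lane  2: tail/zero ⇒ 0x00
lane  3: tail/zero ⇒ 0x00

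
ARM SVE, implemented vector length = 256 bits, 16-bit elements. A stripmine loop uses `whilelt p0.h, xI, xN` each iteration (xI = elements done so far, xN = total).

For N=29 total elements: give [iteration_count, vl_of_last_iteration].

[iterations, last_vl] = [2, 13]

256-bit reg / 16-bit elem → 16 lanes
N=29: ⌈29/16⌉ = 2 iters; last vl = 29 − 1×16 = 13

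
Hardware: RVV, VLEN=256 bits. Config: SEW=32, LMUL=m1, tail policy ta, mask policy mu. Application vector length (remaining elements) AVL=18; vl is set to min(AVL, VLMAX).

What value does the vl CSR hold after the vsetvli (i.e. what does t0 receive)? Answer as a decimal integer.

vl = 8

VLMAX = (256 × 1) / 32 = 8 lanes
vl = min(AVL, VLMAX) = min(18, 8) = 8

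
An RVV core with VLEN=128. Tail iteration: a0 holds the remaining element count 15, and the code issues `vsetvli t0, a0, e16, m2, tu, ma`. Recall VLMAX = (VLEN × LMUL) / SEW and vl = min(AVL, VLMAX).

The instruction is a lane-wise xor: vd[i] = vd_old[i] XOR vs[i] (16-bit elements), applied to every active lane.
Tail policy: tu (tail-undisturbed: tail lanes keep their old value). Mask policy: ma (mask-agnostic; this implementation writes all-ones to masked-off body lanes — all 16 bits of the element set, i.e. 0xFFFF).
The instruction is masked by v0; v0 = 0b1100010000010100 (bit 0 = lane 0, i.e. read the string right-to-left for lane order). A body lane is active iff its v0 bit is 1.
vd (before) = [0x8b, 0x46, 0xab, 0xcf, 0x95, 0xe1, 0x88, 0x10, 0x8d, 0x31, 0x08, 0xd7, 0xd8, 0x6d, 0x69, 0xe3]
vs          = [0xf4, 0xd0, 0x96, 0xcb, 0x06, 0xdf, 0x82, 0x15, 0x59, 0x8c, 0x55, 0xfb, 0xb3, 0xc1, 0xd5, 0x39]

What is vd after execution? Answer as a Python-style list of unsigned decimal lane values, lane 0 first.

lanes per group: 128·2/16 = 16
AVL=15 ≤ VLMAX=16, so vl = 15
lane  0: mask-off/ones ⇒ 0xffff
lane  1: mask-off/ones ⇒ 0xffff
lane  2: xor(0xab,0x96) ⇒ 0x3d
lane  3: mask-off/ones ⇒ 0xffff
lane  4: xor(0x95,0x06) ⇒ 0x93
lane  5: mask-off/ones ⇒ 0xffff
lane  6: mask-off/ones ⇒ 0xffff
lane  7: mask-off/ones ⇒ 0xffff
lane  8: mask-off/ones ⇒ 0xffff
lane  9: mask-off/ones ⇒ 0xffff
lane 10: xor(0x08,0x55) ⇒ 0x5d
lane 11: mask-off/ones ⇒ 0xffff
lane 12: mask-off/ones ⇒ 0xffff
lane 13: mask-off/ones ⇒ 0xffff
lane 14: xor(0x69,0xd5) ⇒ 0xbc
lane 15: tail/keep ⇒ 0xe3

vd = [65535, 65535, 61, 65535, 147, 65535, 65535, 65535, 65535, 65535, 93, 65535, 65535, 65535, 188, 227]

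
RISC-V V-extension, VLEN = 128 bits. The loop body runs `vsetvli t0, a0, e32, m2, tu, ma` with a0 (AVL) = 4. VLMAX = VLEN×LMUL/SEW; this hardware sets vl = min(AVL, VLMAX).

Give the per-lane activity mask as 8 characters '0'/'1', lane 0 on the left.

lanes per group: 128·2/32 = 8
AVL=4 ≤ VLMAX=8, so vl = 4
bits (lane 0 leftmost): 11110000

predicate = 11110000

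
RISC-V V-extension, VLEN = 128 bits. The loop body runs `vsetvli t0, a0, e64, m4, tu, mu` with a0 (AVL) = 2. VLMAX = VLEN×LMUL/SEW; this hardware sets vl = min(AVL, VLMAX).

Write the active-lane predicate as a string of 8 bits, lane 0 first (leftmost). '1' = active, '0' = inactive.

VLMAX = VLEN×LMUL/SEW = 128×4/64 = 8
vl ← min(2, 8) = 2
bits (lane 0 leftmost): 11000000

predicate = 11000000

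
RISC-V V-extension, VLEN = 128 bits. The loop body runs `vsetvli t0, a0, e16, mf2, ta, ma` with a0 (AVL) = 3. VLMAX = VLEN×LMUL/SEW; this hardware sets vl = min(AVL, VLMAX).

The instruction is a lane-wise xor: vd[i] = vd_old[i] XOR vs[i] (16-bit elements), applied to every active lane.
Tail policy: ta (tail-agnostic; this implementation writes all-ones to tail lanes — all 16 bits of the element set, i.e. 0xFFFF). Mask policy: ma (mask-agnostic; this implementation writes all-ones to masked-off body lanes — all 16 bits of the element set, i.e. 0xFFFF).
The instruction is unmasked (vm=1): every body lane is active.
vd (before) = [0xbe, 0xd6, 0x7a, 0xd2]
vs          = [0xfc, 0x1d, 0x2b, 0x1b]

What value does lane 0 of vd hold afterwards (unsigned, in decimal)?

VLMAX = (128 × 1/2) / 16 = 4 lanes
vl ← min(3, 4) = 3
lane  0: xor(0xbe,0xfc) ⇒ 0x42
lane  1: xor(0xd6,0x1d) ⇒ 0xcb
lane  2: xor(0x7a,0x2b) ⇒ 0x51
lane  3: tail/ones ⇒ 0xffff

vd[0] = 66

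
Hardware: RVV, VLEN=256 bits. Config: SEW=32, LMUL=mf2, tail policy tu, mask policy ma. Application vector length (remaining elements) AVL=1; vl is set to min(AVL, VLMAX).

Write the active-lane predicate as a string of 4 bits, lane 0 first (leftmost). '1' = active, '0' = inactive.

VLMAX = (256 × 1/2) / 32 = 4 lanes
vl ← min(1, 4) = 1
bits (lane 0 leftmost): 1000

predicate = 1000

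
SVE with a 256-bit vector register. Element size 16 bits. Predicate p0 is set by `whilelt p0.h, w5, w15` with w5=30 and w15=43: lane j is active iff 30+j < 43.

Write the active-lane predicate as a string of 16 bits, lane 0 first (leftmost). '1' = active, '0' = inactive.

register lanes = 256/16 = 16
whilelt: lane j active iff 30+j < 43 → j < 13 → 13 active
bits (lane 0 leftmost): 1111111111111000

predicate = 1111111111111000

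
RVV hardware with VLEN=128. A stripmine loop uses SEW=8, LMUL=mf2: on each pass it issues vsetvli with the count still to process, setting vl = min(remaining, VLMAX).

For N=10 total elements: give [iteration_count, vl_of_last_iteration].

lanes per group: 128·1/2/8 = 8
10 elements at 8/iter → 2 passes, remainder 2 on the last

[iterations, last_vl] = [2, 2]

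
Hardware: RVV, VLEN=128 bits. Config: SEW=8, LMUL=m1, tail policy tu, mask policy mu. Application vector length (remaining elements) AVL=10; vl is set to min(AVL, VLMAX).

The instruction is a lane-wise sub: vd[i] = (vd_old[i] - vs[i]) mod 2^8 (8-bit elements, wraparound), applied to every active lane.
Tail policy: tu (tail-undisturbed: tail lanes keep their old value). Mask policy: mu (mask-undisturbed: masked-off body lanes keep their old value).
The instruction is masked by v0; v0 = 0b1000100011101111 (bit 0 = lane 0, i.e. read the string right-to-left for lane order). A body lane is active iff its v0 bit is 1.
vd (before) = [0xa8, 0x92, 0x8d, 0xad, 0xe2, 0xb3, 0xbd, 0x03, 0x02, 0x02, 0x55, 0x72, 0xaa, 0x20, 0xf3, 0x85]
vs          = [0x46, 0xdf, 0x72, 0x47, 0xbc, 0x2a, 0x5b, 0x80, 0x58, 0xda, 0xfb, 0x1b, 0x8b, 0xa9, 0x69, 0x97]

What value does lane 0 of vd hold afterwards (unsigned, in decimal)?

vd[0] = 98

lanes per group: 128·1/8 = 16
AVL=10 ≤ VLMAX=16, so vl = 10
  i=0: sub(0xa8,0x46) → 98
  i=1: sub(0x92,0xdf) → 179
  i=2: sub(0x8d,0x72) → 27
  i=3: sub(0xad,0x47) → 102
  i=4: mask-off/keep → 226
  i=5: sub(0xb3,0x2a) → 137
  i=6: sub(0xbd,0x5b) → 98
  i=7: sub(0x03,0x80) → 131
  i=8: mask-off/keep → 2
  i=9: mask-off/keep → 2
  i=10: tail/keep → 85
  i=11: tail/keep → 114
  i=12: tail/keep → 170
  i=13: tail/keep → 32
  i=14: tail/keep → 243
  i=15: tail/keep → 133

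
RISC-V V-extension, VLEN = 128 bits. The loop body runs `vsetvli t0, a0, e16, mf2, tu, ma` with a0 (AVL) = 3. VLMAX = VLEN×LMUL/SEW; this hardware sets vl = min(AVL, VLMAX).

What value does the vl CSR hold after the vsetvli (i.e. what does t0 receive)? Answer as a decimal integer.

lanes per group: 128·1/2/16 = 4
vl = min(AVL, VLMAX) = min(3, 4) = 3

vl = 3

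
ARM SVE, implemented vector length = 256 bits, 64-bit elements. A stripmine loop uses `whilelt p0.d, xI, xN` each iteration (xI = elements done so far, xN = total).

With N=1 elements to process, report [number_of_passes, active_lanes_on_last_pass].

[iterations, last_vl] = [1, 1]

lane count: 256 div 64 = 4
N=1: ⌈1/4⌉ = 1 iters; last vl = 1 − 0×4 = 1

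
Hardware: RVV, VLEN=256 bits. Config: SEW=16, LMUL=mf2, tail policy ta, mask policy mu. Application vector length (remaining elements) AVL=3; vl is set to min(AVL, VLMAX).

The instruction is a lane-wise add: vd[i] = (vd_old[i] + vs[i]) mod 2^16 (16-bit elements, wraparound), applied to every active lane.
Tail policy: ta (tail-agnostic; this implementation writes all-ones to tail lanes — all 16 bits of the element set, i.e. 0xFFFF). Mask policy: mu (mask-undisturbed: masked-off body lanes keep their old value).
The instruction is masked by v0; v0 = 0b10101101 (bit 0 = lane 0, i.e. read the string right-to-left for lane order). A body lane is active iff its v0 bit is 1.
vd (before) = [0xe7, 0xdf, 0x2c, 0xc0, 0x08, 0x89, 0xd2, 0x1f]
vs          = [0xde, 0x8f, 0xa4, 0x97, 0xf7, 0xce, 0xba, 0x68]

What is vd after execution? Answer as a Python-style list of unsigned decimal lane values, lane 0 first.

vd = [453, 223, 208, 65535, 65535, 65535, 65535, 65535]

VLMAX = (256 × 1/2) / 16 = 8 lanes
vl = min(AVL, VLMAX) = min(3, 8) = 3
[0] add(0xe7,0xde) = 0x1c5
[1] mask-off/keep = 0xdf
[2] add(0x2c,0xa4) = 0xd0
[3] tail/ones = 0xffff
[4] tail/ones = 0xffff
[5] tail/ones = 0xffff
[6] tail/ones = 0xffff
[7] tail/ones = 0xffff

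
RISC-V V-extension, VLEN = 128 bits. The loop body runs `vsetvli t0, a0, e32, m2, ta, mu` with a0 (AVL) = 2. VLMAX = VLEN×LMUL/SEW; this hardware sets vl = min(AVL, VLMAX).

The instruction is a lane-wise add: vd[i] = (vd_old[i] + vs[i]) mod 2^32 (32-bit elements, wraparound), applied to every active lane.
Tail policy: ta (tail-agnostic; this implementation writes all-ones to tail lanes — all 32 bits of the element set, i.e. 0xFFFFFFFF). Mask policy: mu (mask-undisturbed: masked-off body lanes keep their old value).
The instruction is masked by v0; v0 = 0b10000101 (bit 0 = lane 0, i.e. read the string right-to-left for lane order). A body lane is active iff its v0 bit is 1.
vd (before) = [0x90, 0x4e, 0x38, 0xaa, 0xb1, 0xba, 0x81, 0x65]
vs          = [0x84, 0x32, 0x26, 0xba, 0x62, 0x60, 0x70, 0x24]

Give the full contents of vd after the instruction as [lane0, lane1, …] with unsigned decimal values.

VLMAX = VLEN×LMUL/SEW = 128×2/32 = 8
AVL=2 ≤ VLMAX=8, so vl = 2
vd[0] add(0x90,0x84) -> 0x114
vd[1] mask-off/keep -> 0x4e
vd[2] tail/ones -> 0xffffffff
vd[3] tail/ones -> 0xffffffff
vd[4] tail/ones -> 0xffffffff
vd[5] tail/ones -> 0xffffffff
vd[6] tail/ones -> 0xffffffff
vd[7] tail/ones -> 0xffffffff

vd = [276, 78, 4294967295, 4294967295, 4294967295, 4294967295, 4294967295, 4294967295]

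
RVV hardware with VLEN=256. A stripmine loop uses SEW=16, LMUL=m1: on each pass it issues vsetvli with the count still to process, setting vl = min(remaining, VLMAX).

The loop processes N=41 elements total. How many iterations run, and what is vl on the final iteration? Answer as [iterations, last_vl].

[iterations, last_vl] = [3, 9]

VLMAX = VLEN×LMUL/SEW = 256×1/16 = 16
iterations = ceil(41/16) = 3; final-pass vl = 9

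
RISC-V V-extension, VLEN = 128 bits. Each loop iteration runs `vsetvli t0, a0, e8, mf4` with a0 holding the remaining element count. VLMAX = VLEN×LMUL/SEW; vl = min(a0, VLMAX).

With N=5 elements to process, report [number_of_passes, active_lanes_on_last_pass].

[iterations, last_vl] = [2, 1]

VLMAX = (128 × 1/4) / 8 = 4 lanes
5 elements at 4/iter → 2 passes, remainder 1 on the last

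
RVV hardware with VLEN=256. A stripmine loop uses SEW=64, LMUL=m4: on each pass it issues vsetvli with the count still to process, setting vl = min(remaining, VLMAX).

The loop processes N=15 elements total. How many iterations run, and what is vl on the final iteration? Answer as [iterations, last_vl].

[iterations, last_vl] = [1, 15]

lanes per group: 256·4/64 = 16
iterations = ceil(15/16) = 1; final-pass vl = 15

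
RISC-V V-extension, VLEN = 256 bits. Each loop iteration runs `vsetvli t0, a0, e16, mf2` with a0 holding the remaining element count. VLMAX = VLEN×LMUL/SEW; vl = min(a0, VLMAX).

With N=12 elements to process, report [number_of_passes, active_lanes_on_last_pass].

lanes per group: 256·1/2/16 = 8
12 elements at 8/iter → 2 passes, remainder 4 on the last

[iterations, last_vl] = [2, 4]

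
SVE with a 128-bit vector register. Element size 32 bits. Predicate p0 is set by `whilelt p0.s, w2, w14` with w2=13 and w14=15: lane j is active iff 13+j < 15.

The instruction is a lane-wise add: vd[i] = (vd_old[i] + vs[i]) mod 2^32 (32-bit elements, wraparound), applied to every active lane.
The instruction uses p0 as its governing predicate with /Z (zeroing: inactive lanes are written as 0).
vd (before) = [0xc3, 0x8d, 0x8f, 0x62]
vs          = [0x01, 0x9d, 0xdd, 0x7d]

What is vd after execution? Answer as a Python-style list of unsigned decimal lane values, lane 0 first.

vd = [196, 298, 0, 0]

lane count: 128 div 32 = 4
p0[j] = (13+j < 15); true for j=0..1 → 2 lanes set
vd[0] add(0xc3,0x01) -> 0xc4
vd[1] add(0x8d,0x9d) -> 0x12a
vd[2] tail/zero -> 0x00
vd[3] tail/zero -> 0x00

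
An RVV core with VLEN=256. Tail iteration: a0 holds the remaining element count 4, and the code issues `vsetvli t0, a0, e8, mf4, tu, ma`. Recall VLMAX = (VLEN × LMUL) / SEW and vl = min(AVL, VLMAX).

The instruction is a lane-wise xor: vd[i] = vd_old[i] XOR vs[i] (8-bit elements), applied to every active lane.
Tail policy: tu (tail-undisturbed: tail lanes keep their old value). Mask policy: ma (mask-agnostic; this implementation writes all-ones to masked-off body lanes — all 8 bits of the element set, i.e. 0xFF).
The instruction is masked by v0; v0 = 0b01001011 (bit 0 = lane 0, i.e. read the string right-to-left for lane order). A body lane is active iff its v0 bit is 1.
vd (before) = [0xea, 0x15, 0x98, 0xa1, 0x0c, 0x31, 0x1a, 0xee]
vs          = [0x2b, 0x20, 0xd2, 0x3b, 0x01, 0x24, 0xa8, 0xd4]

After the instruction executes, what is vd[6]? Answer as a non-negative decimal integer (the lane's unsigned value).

vd[6] = 26

VLMAX = (256 × 1/4) / 8 = 8 lanes
AVL=4 ≤ VLMAX=8, so vl = 4
  i=0: xor(0xea,0x2b) → 193
  i=1: xor(0x15,0x20) → 53
  i=2: mask-off/ones → 255
  i=3: xor(0xa1,0x3b) → 154
  i=4: tail/keep → 12
  i=5: tail/keep → 49
  i=6: tail/keep → 26
  i=7: tail/keep → 238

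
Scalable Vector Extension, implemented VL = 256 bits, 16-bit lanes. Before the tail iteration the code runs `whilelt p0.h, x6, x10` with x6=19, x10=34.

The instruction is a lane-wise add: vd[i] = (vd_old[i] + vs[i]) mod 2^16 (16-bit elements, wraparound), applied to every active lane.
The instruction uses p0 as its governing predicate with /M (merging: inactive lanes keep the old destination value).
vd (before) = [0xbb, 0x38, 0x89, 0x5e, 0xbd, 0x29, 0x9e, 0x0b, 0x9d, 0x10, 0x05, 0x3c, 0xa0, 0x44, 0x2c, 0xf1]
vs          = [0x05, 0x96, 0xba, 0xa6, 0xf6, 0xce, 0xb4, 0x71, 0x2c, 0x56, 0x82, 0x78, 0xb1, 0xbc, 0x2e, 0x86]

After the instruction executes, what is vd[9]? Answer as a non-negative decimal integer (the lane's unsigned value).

lane count: 256 div 16 = 16
p0[j] = (19+j < 34); true for j=0..14 → 15 lanes set
[0] add(0xbb,0x05) = 0xc0
[1] add(0x38,0x96) = 0xce
[2] add(0x89,0xba) = 0x143
[3] add(0x5e,0xa6) = 0x104
[4] add(0xbd,0xf6) = 0x1b3
[5] add(0x29,0xce) = 0xf7
[6] add(0x9e,0xb4) = 0x152
[7] add(0x0b,0x71) = 0x7c
[8] add(0x9d,0x2c) = 0xc9
[9] add(0x10,0x56) = 0x66
[10] add(0x05,0x82) = 0x87
[11] add(0x3c,0x78) = 0xb4
[12] add(0xa0,0xb1) = 0x151
[13] add(0x44,0xbc) = 0x100
[14] add(0x2c,0x2e) = 0x5a
[15] tail/keep = 0xf1

vd[9] = 102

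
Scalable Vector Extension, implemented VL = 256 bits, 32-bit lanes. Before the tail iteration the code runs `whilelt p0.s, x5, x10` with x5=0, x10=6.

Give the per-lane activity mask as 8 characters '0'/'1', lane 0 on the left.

256-bit reg / 32-bit elem → 8 lanes
active while 0+j < 6, i.e. j ∈ [0,6) capped at 8 ⇒ 6
bits (lane 0 leftmost): 11111100

predicate = 11111100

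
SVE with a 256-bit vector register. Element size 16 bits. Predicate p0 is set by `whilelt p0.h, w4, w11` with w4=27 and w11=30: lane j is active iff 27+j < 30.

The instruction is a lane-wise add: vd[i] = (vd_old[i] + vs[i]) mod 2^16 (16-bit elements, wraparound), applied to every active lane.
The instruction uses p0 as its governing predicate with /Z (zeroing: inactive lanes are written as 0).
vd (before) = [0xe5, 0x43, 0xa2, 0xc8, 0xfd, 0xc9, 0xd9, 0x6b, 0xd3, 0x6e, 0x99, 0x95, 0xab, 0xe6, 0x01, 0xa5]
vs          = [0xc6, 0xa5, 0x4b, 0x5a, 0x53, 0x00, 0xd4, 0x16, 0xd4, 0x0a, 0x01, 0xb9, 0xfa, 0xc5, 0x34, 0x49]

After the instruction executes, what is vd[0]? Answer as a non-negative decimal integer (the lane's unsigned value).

vd[0] = 427

256-bit reg / 16-bit elem → 16 lanes
p0[j] = (27+j < 30); true for j=0..2 → 3 lanes set
[0] add(0xe5,0xc6) = 0x1ab
[1] add(0x43,0xa5) = 0xe8
[2] add(0xa2,0x4b) = 0xed
[3] tail/zero = 0x00
[4] tail/zero = 0x00
[5] tail/zero = 0x00
[6] tail/zero = 0x00
[7] tail/zero = 0x00
[8] tail/zero = 0x00
[9] tail/zero = 0x00
[10] tail/zero = 0x00
[11] tail/zero = 0x00
[12] tail/zero = 0x00
[13] tail/zero = 0x00
[14] tail/zero = 0x00
[15] tail/zero = 0x00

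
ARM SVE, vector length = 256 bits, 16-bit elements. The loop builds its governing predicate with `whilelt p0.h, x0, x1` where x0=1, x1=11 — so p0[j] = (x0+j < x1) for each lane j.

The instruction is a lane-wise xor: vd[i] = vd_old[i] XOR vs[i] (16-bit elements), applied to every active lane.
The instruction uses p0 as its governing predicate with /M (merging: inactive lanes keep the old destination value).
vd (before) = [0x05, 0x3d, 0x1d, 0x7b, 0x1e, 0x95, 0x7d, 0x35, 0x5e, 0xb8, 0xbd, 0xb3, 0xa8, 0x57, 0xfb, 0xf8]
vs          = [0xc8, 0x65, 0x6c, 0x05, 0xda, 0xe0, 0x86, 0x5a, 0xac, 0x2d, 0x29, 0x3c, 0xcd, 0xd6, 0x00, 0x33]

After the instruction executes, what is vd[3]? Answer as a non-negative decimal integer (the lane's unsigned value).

256-bit reg / 16-bit elem → 16 lanes
whilelt: lane j active iff 1+j < 11 → j < 10 → 10 active
lane  0: xor(0x05,0xc8) ⇒ 0xcd
lane  1: xor(0x3d,0x65) ⇒ 0x58
lane  2: xor(0x1d,0x6c) ⇒ 0x71
lane  3: xor(0x7b,0x05) ⇒ 0x7e
lane  4: xor(0x1e,0xda) ⇒ 0xc4
lane  5: xor(0x95,0xe0) ⇒ 0x75
lane  6: xor(0x7d,0x86) ⇒ 0xfb
lane  7: xor(0x35,0x5a) ⇒ 0x6f
lane  8: xor(0x5e,0xac) ⇒ 0xf2
lane  9: xor(0xb8,0x2d) ⇒ 0x95
lane 10: tail/keep ⇒ 0xbd
lane 11: tail/keep ⇒ 0xb3
lane 12: tail/keep ⇒ 0xa8
lane 13: tail/keep ⇒ 0x57
lane 14: tail/keep ⇒ 0xfb
lane 15: tail/keep ⇒ 0xf8

vd[3] = 126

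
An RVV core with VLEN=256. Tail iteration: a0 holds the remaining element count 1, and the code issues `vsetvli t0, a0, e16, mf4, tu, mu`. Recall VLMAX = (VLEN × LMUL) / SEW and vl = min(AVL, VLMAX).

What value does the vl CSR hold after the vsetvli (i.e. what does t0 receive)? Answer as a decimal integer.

VLMAX = (256 × 1/4) / 16 = 4 lanes
vl = min(AVL, VLMAX) = min(1, 4) = 1

vl = 1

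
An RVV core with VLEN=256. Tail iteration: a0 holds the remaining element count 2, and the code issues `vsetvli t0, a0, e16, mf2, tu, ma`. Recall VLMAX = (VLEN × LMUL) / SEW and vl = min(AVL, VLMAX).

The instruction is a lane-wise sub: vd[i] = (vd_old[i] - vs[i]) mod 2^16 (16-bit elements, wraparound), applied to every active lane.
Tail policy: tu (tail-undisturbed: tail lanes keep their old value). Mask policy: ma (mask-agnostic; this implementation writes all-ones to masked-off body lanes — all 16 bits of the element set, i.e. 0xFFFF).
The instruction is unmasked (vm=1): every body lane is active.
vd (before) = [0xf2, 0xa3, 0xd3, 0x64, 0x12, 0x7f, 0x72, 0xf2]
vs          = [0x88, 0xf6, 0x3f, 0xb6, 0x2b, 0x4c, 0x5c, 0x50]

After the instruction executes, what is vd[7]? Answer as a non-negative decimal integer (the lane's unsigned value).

lanes per group: 256·1/2/16 = 8
AVL=2 ≤ VLMAX=8, so vl = 2
lane  0: sub(0xf2,0x88) ⇒ 0x6a
lane  1: sub(0xa3,0xf6) ⇒ 0xffad
lane  2: tail/keep ⇒ 0xd3
lane  3: tail/keep ⇒ 0x64
lane  4: tail/keep ⇒ 0x12
lane  5: tail/keep ⇒ 0x7f
lane  6: tail/keep ⇒ 0x72
lane  7: tail/keep ⇒ 0xf2

vd[7] = 242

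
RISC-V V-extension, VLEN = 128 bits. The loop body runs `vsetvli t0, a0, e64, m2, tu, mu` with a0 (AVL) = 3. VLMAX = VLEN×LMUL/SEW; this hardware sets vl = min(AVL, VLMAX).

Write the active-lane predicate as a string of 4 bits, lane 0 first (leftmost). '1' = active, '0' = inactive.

VLMAX = (128 × 2) / 64 = 4 lanes
vl ← min(3, 4) = 3
bits (lane 0 leftmost): 1110

predicate = 1110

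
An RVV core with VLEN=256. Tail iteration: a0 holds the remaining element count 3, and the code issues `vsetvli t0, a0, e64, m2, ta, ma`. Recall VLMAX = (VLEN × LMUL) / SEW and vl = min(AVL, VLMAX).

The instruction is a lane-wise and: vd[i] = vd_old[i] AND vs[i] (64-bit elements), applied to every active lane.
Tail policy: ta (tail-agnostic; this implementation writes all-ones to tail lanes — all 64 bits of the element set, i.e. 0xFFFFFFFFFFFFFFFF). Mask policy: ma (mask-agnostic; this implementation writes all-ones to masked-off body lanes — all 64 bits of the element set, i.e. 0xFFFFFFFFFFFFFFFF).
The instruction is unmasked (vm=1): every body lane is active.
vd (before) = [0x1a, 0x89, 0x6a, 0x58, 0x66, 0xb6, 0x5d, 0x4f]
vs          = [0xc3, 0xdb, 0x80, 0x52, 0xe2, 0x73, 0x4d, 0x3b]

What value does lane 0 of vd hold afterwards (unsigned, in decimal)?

vd[0] = 2

VLMAX = VLEN×LMUL/SEW = 256×2/64 = 8
vl ← min(3, 8) = 3
[0] and(0x1a,0xc3) = 0x02
[1] and(0x89,0xdb) = 0x89
[2] and(0x6a,0x80) = 0x00
[3] tail/ones = 0xffffffffffffffff
[4] tail/ones = 0xffffffffffffffff
[5] tail/ones = 0xffffffffffffffff
[6] tail/ones = 0xffffffffffffffff
[7] tail/ones = 0xffffffffffffffff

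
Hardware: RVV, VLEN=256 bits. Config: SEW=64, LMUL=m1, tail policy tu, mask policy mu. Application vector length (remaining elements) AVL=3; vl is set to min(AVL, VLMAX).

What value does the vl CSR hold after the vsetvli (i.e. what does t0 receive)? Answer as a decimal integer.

VLMAX = VLEN×LMUL/SEW = 256×1/64 = 4
vl ← min(3, 4) = 3

vl = 3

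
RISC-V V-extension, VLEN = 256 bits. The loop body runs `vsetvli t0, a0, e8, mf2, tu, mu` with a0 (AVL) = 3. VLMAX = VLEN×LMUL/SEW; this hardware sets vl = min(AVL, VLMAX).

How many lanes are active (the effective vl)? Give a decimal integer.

vl = 3

VLMAX = VLEN×LMUL/SEW = 256×1/2/8 = 16
vl ← min(3, 16) = 3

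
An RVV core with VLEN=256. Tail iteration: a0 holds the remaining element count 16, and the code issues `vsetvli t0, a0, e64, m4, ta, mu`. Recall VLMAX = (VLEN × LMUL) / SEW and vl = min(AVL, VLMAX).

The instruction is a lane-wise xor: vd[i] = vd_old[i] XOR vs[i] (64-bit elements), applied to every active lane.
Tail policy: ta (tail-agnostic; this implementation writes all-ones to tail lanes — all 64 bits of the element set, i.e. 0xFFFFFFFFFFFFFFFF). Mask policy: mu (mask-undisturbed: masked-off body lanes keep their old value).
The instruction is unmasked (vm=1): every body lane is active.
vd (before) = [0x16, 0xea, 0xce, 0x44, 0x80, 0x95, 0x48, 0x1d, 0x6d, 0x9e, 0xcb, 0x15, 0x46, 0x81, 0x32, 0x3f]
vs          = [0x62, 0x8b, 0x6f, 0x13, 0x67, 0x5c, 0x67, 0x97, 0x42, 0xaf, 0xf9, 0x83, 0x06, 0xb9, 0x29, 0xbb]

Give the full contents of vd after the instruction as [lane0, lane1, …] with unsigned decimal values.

lanes per group: 256·4/64 = 16
vl ← min(16, 16) = 16
vd[0] xor(0x16,0x62) -> 0x74
vd[1] xor(0xea,0x8b) -> 0x61
vd[2] xor(0xce,0x6f) -> 0xa1
vd[3] xor(0x44,0x13) -> 0x57
vd[4] xor(0x80,0x67) -> 0xe7
vd[5] xor(0x95,0x5c) -> 0xc9
vd[6] xor(0x48,0x67) -> 0x2f
vd[7] xor(0x1d,0x97) -> 0x8a
vd[8] xor(0x6d,0x42) -> 0x2f
vd[9] xor(0x9e,0xaf) -> 0x31
vd[10] xor(0xcb,0xf9) -> 0x32
vd[11] xor(0x15,0x83) -> 0x96
vd[12] xor(0x46,0x06) -> 0x40
vd[13] xor(0x81,0xb9) -> 0x38
vd[14] xor(0x32,0x29) -> 0x1b
vd[15] xor(0x3f,0xbb) -> 0x84

vd = [116, 97, 161, 87, 231, 201, 47, 138, 47, 49, 50, 150, 64, 56, 27, 132]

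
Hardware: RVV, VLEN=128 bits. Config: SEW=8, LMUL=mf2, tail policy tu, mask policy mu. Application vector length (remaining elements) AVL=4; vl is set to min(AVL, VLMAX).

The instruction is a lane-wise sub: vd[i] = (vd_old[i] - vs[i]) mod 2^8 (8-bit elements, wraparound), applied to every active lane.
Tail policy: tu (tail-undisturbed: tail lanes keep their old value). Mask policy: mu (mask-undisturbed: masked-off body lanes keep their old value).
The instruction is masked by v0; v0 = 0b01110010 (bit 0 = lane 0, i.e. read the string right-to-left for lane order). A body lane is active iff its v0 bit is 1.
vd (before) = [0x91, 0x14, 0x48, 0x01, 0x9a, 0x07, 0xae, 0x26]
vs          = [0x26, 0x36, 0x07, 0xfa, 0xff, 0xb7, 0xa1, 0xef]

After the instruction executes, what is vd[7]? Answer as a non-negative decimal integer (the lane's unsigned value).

vd[7] = 38

VLMAX = (128 × 1/2) / 8 = 8 lanes
vl = min(AVL, VLMAX) = min(4, 8) = 4
  i=0: mask-off/keep → 145
  i=1: sub(0x14,0x36) → 222
  i=2: mask-off/keep → 72
  i=3: mask-off/keep → 1
  i=4: tail/keep → 154
  i=5: tail/keep → 7
  i=6: tail/keep → 174
  i=7: tail/keep → 38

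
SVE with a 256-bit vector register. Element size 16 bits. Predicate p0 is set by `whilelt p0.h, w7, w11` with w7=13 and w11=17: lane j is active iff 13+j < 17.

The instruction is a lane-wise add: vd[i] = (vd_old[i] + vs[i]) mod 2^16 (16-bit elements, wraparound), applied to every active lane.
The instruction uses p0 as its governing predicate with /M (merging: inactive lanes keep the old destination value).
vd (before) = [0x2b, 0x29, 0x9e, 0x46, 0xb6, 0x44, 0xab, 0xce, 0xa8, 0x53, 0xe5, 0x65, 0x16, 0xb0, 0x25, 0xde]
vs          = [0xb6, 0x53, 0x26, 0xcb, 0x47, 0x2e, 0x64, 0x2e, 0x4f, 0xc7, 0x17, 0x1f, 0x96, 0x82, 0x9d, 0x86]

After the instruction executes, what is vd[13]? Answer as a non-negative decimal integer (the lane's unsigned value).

lane count: 256 div 16 = 16
whilelt: lane j active iff 13+j < 17 → j < 4 → 4 active
  i=0: add(0x2b,0xb6) → 225
  i=1: add(0x29,0x53) → 124
  i=2: add(0x9e,0x26) → 196
  i=3: add(0x46,0xcb) → 273
  i=4: tail/keep → 182
  i=5: tail/keep → 68
  i=6: tail/keep → 171
  i=7: tail/keep → 206
  i=8: tail/keep → 168
  i=9: tail/keep → 83
  i=10: tail/keep → 229
  i=11: tail/keep → 101
  i=12: tail/keep → 22
  i=13: tail/keep → 176
  i=14: tail/keep → 37
  i=15: tail/keep → 222

vd[13] = 176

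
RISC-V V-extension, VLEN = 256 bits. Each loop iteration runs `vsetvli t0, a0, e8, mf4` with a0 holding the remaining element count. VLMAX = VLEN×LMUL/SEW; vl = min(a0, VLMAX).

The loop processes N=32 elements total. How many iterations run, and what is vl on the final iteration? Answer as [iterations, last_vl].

VLMAX = (256 × 1/4) / 8 = 8 lanes
N=32: ⌈32/8⌉ = 4 iters; last vl = 32 − 3×8 = 8

[iterations, last_vl] = [4, 8]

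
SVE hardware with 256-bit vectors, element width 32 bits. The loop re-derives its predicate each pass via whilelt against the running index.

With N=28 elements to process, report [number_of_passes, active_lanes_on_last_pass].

lane count: 256 div 32 = 8
iterations = ceil(28/8) = 4; final-pass vl = 4

[iterations, last_vl] = [4, 4]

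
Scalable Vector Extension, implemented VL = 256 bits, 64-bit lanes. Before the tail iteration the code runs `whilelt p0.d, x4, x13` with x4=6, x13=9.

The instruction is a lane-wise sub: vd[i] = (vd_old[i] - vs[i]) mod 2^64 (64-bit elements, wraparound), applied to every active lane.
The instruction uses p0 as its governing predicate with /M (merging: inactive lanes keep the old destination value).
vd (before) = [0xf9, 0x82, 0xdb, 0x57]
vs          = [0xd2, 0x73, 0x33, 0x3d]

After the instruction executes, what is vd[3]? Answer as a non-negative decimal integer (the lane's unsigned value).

vd[3] = 87

lane count: 256 div 64 = 4
p0[j] = (6+j < 9); true for j=0..2 → 3 lanes set
  i=0: sub(0xf9,0xd2) → 39
  i=1: sub(0x82,0x73) → 15
  i=2: sub(0xdb,0x33) → 168
  i=3: tail/keep → 87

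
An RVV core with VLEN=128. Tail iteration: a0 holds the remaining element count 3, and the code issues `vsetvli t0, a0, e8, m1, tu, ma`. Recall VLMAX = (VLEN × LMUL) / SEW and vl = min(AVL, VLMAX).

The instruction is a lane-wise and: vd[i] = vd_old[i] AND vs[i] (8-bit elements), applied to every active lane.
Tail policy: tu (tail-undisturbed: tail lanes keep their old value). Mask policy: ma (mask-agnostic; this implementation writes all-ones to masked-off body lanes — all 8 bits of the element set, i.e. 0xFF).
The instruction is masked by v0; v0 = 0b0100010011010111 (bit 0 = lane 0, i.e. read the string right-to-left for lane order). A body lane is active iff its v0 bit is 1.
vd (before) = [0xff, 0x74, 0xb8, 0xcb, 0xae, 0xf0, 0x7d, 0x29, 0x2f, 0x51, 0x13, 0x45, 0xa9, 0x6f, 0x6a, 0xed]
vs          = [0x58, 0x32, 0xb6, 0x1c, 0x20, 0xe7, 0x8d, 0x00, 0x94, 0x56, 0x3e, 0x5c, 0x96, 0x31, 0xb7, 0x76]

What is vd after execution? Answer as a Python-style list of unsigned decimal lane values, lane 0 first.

vd = [88, 48, 176, 203, 174, 240, 125, 41, 47, 81, 19, 69, 169, 111, 106, 237]

VLMAX = (128 × 1) / 8 = 16 lanes
vl ← min(3, 16) = 3
  i=0: and(0xff,0x58) → 88
  i=1: and(0x74,0x32) → 48
  i=2: and(0xb8,0xb6) → 176
  i=3: tail/keep → 203
  i=4: tail/keep → 174
  i=5: tail/keep → 240
  i=6: tail/keep → 125
  i=7: tail/keep → 41
  i=8: tail/keep → 47
  i=9: tail/keep → 81
  i=10: tail/keep → 19
  i=11: tail/keep → 69
  i=12: tail/keep → 169
  i=13: tail/keep → 111
  i=14: tail/keep → 106
  i=15: tail/keep → 237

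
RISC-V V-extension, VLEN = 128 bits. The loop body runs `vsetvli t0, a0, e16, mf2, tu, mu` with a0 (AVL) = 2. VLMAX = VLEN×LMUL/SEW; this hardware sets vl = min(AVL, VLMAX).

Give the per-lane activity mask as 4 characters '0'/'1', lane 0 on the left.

predicate = 1100

VLMAX = (128 × 1/2) / 16 = 4 lanes
AVL=2 ≤ VLMAX=4, so vl = 2
bits (lane 0 leftmost): 1100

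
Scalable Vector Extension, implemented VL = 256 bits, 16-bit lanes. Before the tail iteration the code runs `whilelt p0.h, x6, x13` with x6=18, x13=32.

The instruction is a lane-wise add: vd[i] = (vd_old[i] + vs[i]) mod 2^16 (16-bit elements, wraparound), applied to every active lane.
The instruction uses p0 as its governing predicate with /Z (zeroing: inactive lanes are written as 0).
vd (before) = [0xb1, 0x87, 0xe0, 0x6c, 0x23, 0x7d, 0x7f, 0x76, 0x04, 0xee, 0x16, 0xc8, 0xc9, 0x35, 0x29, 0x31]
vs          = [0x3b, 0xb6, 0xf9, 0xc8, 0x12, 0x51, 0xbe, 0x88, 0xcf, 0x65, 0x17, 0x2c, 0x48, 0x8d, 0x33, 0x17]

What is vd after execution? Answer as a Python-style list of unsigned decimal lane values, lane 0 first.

register lanes = 256/16 = 16
p0[j] = (18+j < 32); true for j=0..13 → 14 lanes set
vd[0] add(0xb1,0x3b) -> 0xec
vd[1] add(0x87,0xb6) -> 0x13d
vd[2] add(0xe0,0xf9) -> 0x1d9
vd[3] add(0x6c,0xc8) -> 0x134
vd[4] add(0x23,0x12) -> 0x35
vd[5] add(0x7d,0x51) -> 0xce
vd[6] add(0x7f,0xbe) -> 0x13d
vd[7] add(0x76,0x88) -> 0xfe
vd[8] add(0x04,0xcf) -> 0xd3
vd[9] add(0xee,0x65) -> 0x153
vd[10] add(0x16,0x17) -> 0x2d
vd[11] add(0xc8,0x2c) -> 0xf4
vd[12] add(0xc9,0x48) -> 0x111
vd[13] add(0x35,0x8d) -> 0xc2
vd[14] tail/zero -> 0x00
vd[15] tail/zero -> 0x00

vd = [236, 317, 473, 308, 53, 206, 317, 254, 211, 339, 45, 244, 273, 194, 0, 0]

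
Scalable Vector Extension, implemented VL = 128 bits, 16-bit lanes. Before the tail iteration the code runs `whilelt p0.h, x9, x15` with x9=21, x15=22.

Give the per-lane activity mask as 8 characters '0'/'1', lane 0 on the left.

predicate = 10000000

register lanes = 128/16 = 8
active while 21+j < 22, i.e. j ∈ [0,1) capped at 8 ⇒ 1
bits (lane 0 leftmost): 10000000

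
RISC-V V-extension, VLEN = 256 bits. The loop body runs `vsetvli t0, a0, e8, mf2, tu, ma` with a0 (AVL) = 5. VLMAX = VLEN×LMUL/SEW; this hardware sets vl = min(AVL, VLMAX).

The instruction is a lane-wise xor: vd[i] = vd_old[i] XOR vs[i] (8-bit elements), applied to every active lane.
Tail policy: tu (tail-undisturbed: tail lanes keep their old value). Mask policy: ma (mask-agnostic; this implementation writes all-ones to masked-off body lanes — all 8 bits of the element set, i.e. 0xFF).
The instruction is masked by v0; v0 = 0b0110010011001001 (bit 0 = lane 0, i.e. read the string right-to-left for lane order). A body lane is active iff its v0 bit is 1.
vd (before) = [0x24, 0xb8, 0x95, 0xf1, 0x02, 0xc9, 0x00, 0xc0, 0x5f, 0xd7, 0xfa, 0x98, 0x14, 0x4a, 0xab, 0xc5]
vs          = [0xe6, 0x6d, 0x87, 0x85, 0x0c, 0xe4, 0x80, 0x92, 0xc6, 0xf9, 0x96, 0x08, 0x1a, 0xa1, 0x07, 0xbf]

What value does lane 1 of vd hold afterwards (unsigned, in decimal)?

vd[1] = 255

VLMAX = VLEN×LMUL/SEW = 256×1/2/8 = 16
vl ← min(5, 16) = 5
[0] xor(0x24,0xe6) = 0xc2
[1] mask-off/ones = 0xff
[2] mask-off/ones = 0xff
[3] xor(0xf1,0x85) = 0x74
[4] mask-off/ones = 0xff
[5] tail/keep = 0xc9
[6] tail/keep = 0x00
[7] tail/keep = 0xc0
[8] tail/keep = 0x5f
[9] tail/keep = 0xd7
[10] tail/keep = 0xfa
[11] tail/keep = 0x98
[12] tail/keep = 0x14
[13] tail/keep = 0x4a
[14] tail/keep = 0xab
[15] tail/keep = 0xc5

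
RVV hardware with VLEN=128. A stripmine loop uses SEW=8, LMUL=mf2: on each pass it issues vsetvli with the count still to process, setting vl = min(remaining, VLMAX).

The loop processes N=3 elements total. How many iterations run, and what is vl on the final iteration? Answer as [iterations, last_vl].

lanes per group: 128·1/2/8 = 8
3 elements at 8/iter → 1 passes, remainder 3 on the last

[iterations, last_vl] = [1, 3]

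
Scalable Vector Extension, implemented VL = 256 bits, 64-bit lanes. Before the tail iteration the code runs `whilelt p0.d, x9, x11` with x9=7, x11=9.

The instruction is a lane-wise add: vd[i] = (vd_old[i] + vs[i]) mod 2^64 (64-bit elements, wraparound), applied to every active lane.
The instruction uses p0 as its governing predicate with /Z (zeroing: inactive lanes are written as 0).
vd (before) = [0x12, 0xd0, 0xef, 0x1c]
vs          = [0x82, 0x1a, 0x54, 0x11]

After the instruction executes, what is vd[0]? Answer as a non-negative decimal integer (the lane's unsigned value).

256-bit reg / 64-bit elem → 4 lanes
whilelt: lane j active iff 7+j < 9 → j < 2 → 2 active
lane  0: add(0x12,0x82) ⇒ 0x94
lane  1: add(0xd0,0x1a) ⇒ 0xea
lane  2: tail/zero ⇒ 0x00
lane  3: tail/zero ⇒ 0x00

vd[0] = 148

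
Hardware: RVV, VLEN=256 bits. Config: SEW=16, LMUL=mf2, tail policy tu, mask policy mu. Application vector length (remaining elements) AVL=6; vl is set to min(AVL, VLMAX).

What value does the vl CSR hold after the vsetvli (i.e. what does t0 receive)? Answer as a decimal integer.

VLMAX = VLEN×LMUL/SEW = 256×1/2/16 = 8
AVL=6 ≤ VLMAX=8, so vl = 6

vl = 6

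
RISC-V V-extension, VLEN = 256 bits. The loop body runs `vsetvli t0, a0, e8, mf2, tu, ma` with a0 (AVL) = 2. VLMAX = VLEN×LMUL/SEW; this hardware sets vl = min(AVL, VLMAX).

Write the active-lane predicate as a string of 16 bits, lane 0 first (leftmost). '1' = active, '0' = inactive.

lanes per group: 256·1/2/8 = 16
vl = min(AVL, VLMAX) = min(2, 16) = 2
bits (lane 0 leftmost): 1100000000000000

predicate = 1100000000000000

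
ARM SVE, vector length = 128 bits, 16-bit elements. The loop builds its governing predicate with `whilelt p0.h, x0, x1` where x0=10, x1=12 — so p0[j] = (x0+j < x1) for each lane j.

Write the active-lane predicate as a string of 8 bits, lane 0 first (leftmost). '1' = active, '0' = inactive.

lane count: 128 div 16 = 8
p0[j] = (10+j < 12); true for j=0..1 → 2 lanes set
bits (lane 0 leftmost): 11000000

predicate = 11000000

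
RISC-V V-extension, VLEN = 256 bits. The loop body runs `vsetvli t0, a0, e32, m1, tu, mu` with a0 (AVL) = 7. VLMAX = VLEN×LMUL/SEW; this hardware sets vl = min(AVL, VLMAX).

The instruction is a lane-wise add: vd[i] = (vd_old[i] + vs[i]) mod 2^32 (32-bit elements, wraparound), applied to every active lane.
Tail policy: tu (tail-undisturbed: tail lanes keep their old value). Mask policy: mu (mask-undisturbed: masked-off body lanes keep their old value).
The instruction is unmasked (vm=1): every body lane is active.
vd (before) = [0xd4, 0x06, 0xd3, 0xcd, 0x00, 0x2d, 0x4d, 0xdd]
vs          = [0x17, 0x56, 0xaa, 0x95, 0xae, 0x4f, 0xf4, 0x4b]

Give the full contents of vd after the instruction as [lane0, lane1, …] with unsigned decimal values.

vd = [235, 92, 381, 354, 174, 124, 321, 221]

lanes per group: 256·1/32 = 8
vl = min(AVL, VLMAX) = min(7, 8) = 7
  i=0: add(0xd4,0x17) → 235
  i=1: add(0x06,0x56) → 92
  i=2: add(0xd3,0xaa) → 381
  i=3: add(0xcd,0x95) → 354
  i=4: add(0x00,0xae) → 174
  i=5: add(0x2d,0x4f) → 124
  i=6: add(0x4d,0xf4) → 321
  i=7: tail/keep → 221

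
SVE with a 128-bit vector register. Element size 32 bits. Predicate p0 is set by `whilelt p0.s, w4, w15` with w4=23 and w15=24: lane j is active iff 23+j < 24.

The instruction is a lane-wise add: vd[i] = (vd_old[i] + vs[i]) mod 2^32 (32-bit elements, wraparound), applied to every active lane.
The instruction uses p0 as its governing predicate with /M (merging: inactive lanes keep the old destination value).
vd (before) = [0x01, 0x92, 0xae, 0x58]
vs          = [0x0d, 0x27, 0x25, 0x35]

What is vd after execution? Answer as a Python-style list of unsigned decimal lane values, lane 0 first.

vd = [14, 146, 174, 88]

register lanes = 128/32 = 4
whilelt: lane j active iff 23+j < 24 → j < 1 → 1 active
vd[0] add(0x01,0x0d) -> 0x0e
vd[1] tail/keep -> 0x92
vd[2] tail/keep -> 0xae
vd[3] tail/keep -> 0x58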